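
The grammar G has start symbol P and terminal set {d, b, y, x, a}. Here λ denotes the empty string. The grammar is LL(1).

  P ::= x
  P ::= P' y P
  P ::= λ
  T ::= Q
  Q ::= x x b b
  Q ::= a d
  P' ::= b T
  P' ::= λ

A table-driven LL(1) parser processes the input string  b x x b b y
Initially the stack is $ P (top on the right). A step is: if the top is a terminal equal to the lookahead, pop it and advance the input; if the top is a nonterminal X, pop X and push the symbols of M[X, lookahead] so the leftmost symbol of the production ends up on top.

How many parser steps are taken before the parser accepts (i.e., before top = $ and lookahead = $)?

      Stack          Input          Action
   1  $ P            b x x b b y $  expand P ::= P' y P
   2  $ P y P'       b x x b b y $  expand P' ::= b T
   3  $ P y T b      b x x b b y $  match b
   4  $ P y T        x x b b y $    expand T ::= Q
   5  $ P y Q        x x b b y $    expand Q ::= x x b b
   6  $ P y b b x x  x x b b y $    match x
   7  $ P y b b x    x b b y $      match x
   8  $ P y b b      b b y $        match b
   9  $ P y b        b y $          match b
  10  $ P y          y $            match y
  11  $ P            $              expand P ::= λ
Accept reached after 11 steps.

11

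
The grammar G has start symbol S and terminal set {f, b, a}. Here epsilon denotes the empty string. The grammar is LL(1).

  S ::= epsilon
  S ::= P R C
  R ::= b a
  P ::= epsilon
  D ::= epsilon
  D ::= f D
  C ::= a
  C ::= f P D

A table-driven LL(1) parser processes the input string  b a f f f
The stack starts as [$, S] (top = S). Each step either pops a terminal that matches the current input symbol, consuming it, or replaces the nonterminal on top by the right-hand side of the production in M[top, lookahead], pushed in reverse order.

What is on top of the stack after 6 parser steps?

     Stack    Input        Action
  1  $ S      b a f f f $  expand S ::= P R C
  2  $ C R P  b a f f f $  expand P ::= epsilon
  3  $ C R    b a f f f $  expand R ::= b a
  4  $ C a b  b a f f f $  match b
  5  $ C a    a f f f $    match a
  6  $ C      f f f $      expand C ::= f P D
Stack after step 6: $ D P f (top = f).

f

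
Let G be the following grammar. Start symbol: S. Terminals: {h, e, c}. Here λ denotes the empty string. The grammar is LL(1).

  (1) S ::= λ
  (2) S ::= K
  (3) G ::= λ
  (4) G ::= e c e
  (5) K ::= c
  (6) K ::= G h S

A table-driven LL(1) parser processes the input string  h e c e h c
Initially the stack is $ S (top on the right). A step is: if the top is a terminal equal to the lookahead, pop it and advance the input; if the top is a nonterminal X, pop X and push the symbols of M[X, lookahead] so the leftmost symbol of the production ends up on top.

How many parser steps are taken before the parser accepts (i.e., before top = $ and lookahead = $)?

      Stack        Input          Action
   1  $ S          h e c e h c $  expand S ::= K
   2  $ K          h e c e h c $  expand K ::= G h S
   3  $ S h G      h e c e h c $  expand G ::= λ
   4  $ S h        h e c e h c $  match h
   5  $ S          e c e h c $    expand S ::= K
   6  $ K          e c e h c $    expand K ::= G h S
   7  $ S h G      e c e h c $    expand G ::= e c e
   8  $ S h e c e  e c e h c $    match e
   9  $ S h e c    c e h c $      match c
  10  $ S h e      e h c $        match e
  11  $ S h        h c $          match h
  12  $ S          c $            expand S ::= K
  13  $ K          c $            expand K ::= c
  14  $ c          c $            match c
Accept reached after 14 steps.

14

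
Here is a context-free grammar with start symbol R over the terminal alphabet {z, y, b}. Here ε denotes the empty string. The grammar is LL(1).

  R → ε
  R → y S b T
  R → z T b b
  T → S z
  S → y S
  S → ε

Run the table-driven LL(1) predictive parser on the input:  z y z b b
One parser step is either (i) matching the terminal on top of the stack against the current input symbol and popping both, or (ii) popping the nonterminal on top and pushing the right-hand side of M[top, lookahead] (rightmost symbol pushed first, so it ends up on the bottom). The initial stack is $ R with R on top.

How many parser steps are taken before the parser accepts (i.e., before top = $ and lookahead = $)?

     Stack        Input        Action
  1  $ R          z y z b b $  expand R → z T b b
  2  $ b b T z    z y z b b $  match z
  3  $ b b T      y z b b $    expand T → S z
  4  $ b b z S    y z b b $    expand S → y S
  5  $ b b z S y  y z b b $    match y
  6  $ b b z S    z b b $      expand S → ε
  7  $ b b z      z b b $      match z
  8  $ b b        b b $        match b
  9  $ b          b $          match b
Accept reached after 9 steps.

9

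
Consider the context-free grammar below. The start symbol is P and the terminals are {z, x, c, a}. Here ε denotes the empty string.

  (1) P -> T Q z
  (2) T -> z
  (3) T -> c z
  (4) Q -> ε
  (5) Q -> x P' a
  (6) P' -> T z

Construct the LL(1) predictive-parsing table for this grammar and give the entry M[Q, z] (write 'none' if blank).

FIRST(T): from T->z we get {z}; from T->c z we get {c}. So FIRST(T) = {c, z}.
FIRST(Q): from Q->ε we get {ε}; from Q->x P' a we get {x}. So FIRST(Q) = {ε, x}.
FIRST(P): from P->T Q z we get {c, z}. So FIRST(P) = {c, z}.
FIRST(P'): from P'->T z we get {c, z}. So FIRST(P') = {c, z}.
FOLLOW(P) includes $ since P is the start symbol.
FOLLOW(Q): in P->T Q z, Q is followed by z with FIRST {z}. Thus FOLLOW(Q) = {z}.
For Q -> ε: FIRST(ε) = {ε}, so it goes in M[Q, t] for t ∈ {}; since ε ∈ FIRST, also for every t ∈ FOLLOW(Q) = {z}.
For Q -> x P' a: FIRST(x P' a) = {x}, so it goes in M[Q, t] for t ∈ {x}.

Q -> ε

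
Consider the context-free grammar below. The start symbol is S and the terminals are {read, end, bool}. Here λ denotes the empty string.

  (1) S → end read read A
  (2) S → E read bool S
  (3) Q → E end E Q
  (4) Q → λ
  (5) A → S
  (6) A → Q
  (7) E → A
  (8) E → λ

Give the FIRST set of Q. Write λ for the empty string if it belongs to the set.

FIRST(S): from S→end read read A we get {end}; from S→E read bool S we get {end, read}. So FIRST(S) = {end, read}.
FIRST(Q): from Q→E end E Q we get {end, read}; from Q→λ we get {λ}. So FIRST(Q) = {λ, end, read}.
FIRST(A): from A→S we get {end, read}; from A→Q we get {λ, end, read}. So FIRST(A) = {λ, end, read}.
FIRST(E): from E→A we get {λ, end, read}; from E→λ we get {λ}. So FIRST(E) = {λ, end, read}.

{λ, end, read}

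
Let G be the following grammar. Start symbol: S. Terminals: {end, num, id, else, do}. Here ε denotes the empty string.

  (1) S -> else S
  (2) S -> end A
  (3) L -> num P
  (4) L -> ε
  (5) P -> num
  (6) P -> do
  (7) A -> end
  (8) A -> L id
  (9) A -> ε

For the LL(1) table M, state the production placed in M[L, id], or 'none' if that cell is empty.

L -> ε

FIRST(S) = {else, end}
FIRST(L) = {ε, num}
FIRST(P) = {do, num}
FIRST(A) = {ε, end, id, num}  (via L id)
FOLLOW(S) includes $ since S is the start symbol.
FOLLOW(L): in A->L id, L is followed by id with FIRST {id}. Thus FOLLOW(L) = {id}.
For L -> num P: FIRST(num P) = {num}, so it goes in M[L, t] for t ∈ {num}.
For L -> ε: FIRST(ε) = {ε}, so it goes in M[L, t] for t ∈ {}; since ε ∈ FIRST, also for every t ∈ FOLLOW(L) = {id}.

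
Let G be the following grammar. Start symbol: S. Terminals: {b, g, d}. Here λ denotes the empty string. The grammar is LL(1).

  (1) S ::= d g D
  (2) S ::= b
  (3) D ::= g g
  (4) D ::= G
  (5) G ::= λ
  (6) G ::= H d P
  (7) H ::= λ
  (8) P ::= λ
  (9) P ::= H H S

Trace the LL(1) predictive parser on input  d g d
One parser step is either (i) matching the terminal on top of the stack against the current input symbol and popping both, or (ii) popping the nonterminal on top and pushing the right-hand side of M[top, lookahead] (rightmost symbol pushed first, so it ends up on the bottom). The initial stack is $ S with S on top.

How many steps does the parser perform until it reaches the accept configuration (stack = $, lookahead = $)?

8

step 1: stack=$ S  input=d g d $  — expand S ::= d g D
step 2: stack=$ D g d  input=d g d $  — match d
step 3: stack=$ D g  input=g d $  — match g
step 4: stack=$ D  input=d $  — expand D ::= G
step 5: stack=$ G  input=d $  — expand G ::= H d P
step 6: stack=$ P d H  input=d $  — expand H ::= λ
step 7: stack=$ P d  input=d $  — match d
step 8: stack=$ P  input=$  — expand P ::= λ
Accept reached after 8 steps.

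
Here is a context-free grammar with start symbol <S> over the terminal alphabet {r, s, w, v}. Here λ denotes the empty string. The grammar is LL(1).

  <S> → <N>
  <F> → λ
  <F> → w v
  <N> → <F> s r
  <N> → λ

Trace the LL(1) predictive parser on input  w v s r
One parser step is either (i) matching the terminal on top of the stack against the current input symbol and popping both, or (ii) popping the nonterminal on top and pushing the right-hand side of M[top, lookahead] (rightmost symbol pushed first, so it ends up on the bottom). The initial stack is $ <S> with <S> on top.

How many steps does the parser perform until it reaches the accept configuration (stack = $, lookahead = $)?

7

step 1: stack=$ <S>  input=w v s r $  — expand <S> → <N>
step 2: stack=$ <N>  input=w v s r $  — expand <N> → <F> s r
step 3: stack=$ r s <F>  input=w v s r $  — expand <F> → w v
step 4: stack=$ r s v w  input=w v s r $  — match w
step 5: stack=$ r s v  input=v s r $  — match v
step 6: stack=$ r s  input=s r $  — match s
step 7: stack=$ r  input=r $  — match r
Accept reached after 7 steps.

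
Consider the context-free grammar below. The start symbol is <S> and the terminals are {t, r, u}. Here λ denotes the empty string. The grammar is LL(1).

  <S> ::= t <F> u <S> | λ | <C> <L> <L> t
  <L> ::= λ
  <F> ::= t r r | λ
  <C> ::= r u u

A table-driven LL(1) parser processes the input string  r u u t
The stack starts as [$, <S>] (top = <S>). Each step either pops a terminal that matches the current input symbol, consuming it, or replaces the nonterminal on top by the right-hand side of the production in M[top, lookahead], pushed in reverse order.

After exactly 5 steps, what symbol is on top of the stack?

     Stack              Input      Action
  1  $ <S>              r u u t $  expand <S> ::= <C> <L> <L> t
  2  $ t <L> <L> <C>    r u u t $  expand <C> ::= r u u
  3  $ t <L> <L> u u r  r u u t $  match r
  4  $ t <L> <L> u u    u u t $    match u
  5  $ t <L> <L> u      u t $      match u
Stack after step 5: $ t <L> <L> (top = <L>).

<L>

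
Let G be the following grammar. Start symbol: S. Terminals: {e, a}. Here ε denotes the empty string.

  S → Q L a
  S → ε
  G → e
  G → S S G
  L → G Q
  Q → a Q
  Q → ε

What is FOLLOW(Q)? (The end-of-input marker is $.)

{a, e}

FIRST(Q) = {ε, a}
FIRST(S) = {ε, a, e}  (via Q L a)
FIRST(G) = {a, e}  (via S S G)
FIRST(L) = {a, e}  (via G Q)
FOLLOW(S) includes $ since S is the start symbol.
FOLLOW(S): in G→S S G (occurrence 1), S is followed by S G with FIRST {a, e}; in G→S S G (occurrence 2), S is followed by G with FIRST {a, e}. Thus FOLLOW(S) = {$, a, e}.
FOLLOW(L): in S→Q L a, L is followed by a with FIRST {a}. Thus FOLLOW(L) = {a}.
FOLLOW(G): in G→S S G, the suffix after G is empty (adds nothing new); in L→G Q, G is followed by Q with FIRST {ε, a}; in L→G Q, the suffix after G is nullable, so FOLLOW(G) ⊇ FOLLOW(L) = {a}. Thus FOLLOW(G) = {a}.
FOLLOW(Q): in S→Q L a, Q is followed by L a with FIRST {a, e}; in L→G Q, the suffix after Q is empty, so FOLLOW(Q) ⊇ FOLLOW(L) = {a}; in Q→a Q, the suffix after Q is empty (adds nothing new). Thus FOLLOW(Q) = {a, e}.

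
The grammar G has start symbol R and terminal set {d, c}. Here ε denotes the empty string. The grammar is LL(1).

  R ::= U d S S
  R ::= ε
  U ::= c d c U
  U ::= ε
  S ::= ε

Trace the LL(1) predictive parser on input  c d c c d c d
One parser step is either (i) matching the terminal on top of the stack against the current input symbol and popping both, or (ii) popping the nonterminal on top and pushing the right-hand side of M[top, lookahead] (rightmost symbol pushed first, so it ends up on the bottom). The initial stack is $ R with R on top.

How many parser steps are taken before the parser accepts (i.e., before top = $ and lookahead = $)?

13

step 1: stack=$ R  input=c d c c d c d $  — expand R ::= U d S S
step 2: stack=$ S S d U  input=c d c c d c d $  — expand U ::= c d c U
step 3: stack=$ S S d U c d c  input=c d c c d c d $  — match c
step 4: stack=$ S S d U c d  input=d c c d c d $  — match d
step 5: stack=$ S S d U c  input=c c d c d $  — match c
step 6: stack=$ S S d U  input=c d c d $  — expand U ::= c d c U
step 7: stack=$ S S d U c d c  input=c d c d $  — match c
step 8: stack=$ S S d U c d  input=d c d $  — match d
step 9: stack=$ S S d U c  input=c d $  — match c
step 10: stack=$ S S d U  input=d $  — expand U ::= ε
step 11: stack=$ S S d  input=d $  — match d
step 12: stack=$ S S  input=$  — expand S ::= ε
step 13: stack=$ S  input=$  — expand S ::= ε
Accept reached after 13 steps.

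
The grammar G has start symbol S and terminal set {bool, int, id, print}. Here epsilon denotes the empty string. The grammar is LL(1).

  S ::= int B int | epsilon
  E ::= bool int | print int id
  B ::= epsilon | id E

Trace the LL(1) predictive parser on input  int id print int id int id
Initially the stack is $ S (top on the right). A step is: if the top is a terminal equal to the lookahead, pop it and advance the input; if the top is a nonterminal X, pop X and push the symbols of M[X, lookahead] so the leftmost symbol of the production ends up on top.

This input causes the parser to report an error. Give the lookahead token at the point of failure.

      Stack               Input                         Action
   1  $ S                 int id print int id int id $  expand S ::= int B int
   2  $ int B int         int id print int id int id $  match int
   3  $ int B             id print int id int id $      expand B ::= id E
   4  $ int E id          id print int id int id $      match id
   5  $ int E             print int id int id $         expand E ::= print int id
   6  $ int id int print  print int id int id $         match print
   7  $ int id int        int id int id $               match int
   8  $ int id            id int id $                   match id
   9  $ int               int id $                      match int
  10  $                   id $                          error: stack empty but input remains

id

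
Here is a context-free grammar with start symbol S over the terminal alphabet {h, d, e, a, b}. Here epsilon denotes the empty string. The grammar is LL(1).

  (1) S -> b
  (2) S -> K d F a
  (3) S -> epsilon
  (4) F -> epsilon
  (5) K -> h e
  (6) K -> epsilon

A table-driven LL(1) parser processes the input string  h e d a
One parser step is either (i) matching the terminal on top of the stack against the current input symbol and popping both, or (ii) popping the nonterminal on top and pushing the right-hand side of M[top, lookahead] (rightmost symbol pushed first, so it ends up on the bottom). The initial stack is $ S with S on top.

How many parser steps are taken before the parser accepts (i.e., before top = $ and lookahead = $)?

7

step 1: stack=$ S  input=h e d a $  — expand S -> K d F a
step 2: stack=$ a F d K  input=h e d a $  — expand K -> h e
step 3: stack=$ a F d e h  input=h e d a $  — match h
step 4: stack=$ a F d e  input=e d a $  — match e
step 5: stack=$ a F d  input=d a $  — match d
step 6: stack=$ a F  input=a $  — expand F -> epsilon
step 7: stack=$ a  input=a $  — match a
Accept reached after 7 steps.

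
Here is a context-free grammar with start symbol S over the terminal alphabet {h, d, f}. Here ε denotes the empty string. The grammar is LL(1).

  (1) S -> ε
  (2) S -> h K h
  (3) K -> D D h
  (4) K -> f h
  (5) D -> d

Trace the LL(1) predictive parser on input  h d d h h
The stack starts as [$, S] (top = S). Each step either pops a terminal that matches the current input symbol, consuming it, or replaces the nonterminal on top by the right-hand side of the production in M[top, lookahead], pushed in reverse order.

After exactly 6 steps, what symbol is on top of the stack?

d

step 1: stack=$ S  input=h d d h h $  — expand S -> h K h
step 2: stack=$ h K h  input=h d d h h $  — match h
step 3: stack=$ h K  input=d d h h $  — expand K -> D D h
step 4: stack=$ h h D D  input=d d h h $  — expand D -> d
step 5: stack=$ h h D d  input=d d h h $  — match d
step 6: stack=$ h h D  input=d h h $  — expand D -> d
Stack after step 6: $ h h d (top = d).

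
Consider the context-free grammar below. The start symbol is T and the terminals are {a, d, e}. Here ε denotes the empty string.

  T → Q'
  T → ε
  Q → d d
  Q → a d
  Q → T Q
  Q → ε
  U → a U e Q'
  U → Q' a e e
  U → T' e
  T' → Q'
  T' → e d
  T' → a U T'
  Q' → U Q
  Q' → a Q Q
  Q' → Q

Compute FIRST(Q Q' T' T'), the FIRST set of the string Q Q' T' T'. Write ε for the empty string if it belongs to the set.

{ε, a, d, e}

FIRST(T) = {ε, a, d, e}  (via Q')
FIRST(Q) = {ε, a, d, e}  (via T Q)
FIRST(U) = {a, d, e}  (via Q' a e e, T' e)
FIRST(Q') = {ε, a, d, e}  (via U Q, Q)
FIRST(T') = {ε, a, d, e}  (via Q')
FIRST(Q Q' T' T'): take FIRST of each symbol in turn, carrying on past any symbol whose FIRST contains ε; result {ε, a, d, e}.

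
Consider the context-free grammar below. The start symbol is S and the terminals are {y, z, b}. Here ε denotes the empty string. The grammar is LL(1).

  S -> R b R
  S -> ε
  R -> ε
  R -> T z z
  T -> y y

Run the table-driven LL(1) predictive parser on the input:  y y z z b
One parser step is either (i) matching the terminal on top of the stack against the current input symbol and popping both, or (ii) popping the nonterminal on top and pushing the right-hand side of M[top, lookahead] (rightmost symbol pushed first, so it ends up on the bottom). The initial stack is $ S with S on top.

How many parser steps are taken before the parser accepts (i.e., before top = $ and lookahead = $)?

9

     Stack          Input        Action
  1  $ S            y y z z b $  expand S -> R b R
  2  $ R b R        y y z z b $  expand R -> T z z
  3  $ R b z z T    y y z z b $  expand T -> y y
  4  $ R b z z y y  y y z z b $  match y
  5  $ R b z z y    y z z b $    match y
  6  $ R b z z      z z b $      match z
  7  $ R b z        z b $        match z
  8  $ R b          b $          match b
  9  $ R            $            expand R -> ε
Accept reached after 9 steps.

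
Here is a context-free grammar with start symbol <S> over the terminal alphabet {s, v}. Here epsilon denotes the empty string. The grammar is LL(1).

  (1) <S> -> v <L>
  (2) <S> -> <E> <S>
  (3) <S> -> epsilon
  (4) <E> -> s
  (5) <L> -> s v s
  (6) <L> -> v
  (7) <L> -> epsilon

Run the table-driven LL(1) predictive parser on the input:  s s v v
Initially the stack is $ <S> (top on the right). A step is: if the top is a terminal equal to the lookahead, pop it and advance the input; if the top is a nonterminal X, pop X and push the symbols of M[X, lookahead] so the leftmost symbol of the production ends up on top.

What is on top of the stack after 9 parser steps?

v

step 1: stack=$ <S>  input=s s v v $  — expand <S> -> <E> <S>
step 2: stack=$ <S> <E>  input=s s v v $  — expand <E> -> s
step 3: stack=$ <S> s  input=s s v v $  — match s
step 4: stack=$ <S>  input=s v v $  — expand <S> -> <E> <S>
step 5: stack=$ <S> <E>  input=s v v $  — expand <E> -> s
step 6: stack=$ <S> s  input=s v v $  — match s
step 7: stack=$ <S>  input=v v $  — expand <S> -> v <L>
step 8: stack=$ <L> v  input=v v $  — match v
step 9: stack=$ <L>  input=v $  — expand <L> -> v
Stack after step 9: $ v (top = v).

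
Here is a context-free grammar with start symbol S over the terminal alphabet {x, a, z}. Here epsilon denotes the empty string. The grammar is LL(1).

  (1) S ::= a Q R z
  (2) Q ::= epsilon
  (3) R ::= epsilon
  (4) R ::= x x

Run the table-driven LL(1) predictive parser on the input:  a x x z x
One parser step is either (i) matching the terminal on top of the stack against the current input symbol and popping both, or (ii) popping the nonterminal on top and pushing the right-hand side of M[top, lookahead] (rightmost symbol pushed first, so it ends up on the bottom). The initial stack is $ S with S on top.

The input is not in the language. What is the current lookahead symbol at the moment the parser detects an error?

     Stack      Input        Action
  1  $ S        a x x z x $  expand S ::= a Q R z
  2  $ z R Q a  a x x z x $  match a
  3  $ z R Q    x x z x $    expand Q ::= epsilon
  4  $ z R      x x z x $    expand R ::= x x
  5  $ z x x    x x z x $    match x
  6  $ z x      x z x $      match x
  7  $ z        z x $        match z
  8  $          x $          error: stack empty but input remains

x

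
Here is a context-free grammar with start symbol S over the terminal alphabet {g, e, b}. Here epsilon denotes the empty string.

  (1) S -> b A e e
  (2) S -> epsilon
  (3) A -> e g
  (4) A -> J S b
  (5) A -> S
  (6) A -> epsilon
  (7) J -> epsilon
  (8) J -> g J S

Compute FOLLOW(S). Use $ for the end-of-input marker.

{$, b, e}

FIRST(S): from S->b A e e we get {b}; from S->epsilon we get {epsilon}. So FIRST(S) = {epsilon, b}.
FIRST(J): from J->epsilon we get {epsilon}; from J->g J S we get {g}. So FIRST(J) = {epsilon, g}.
FIRST(A): from A->e g we get {e}; from A->J S b we get {b, g}; from A->S we get {epsilon, b}; from A->epsilon we get {epsilon}. So FIRST(A) = {epsilon, b, e, g}.
FOLLOW(S) includes $ since S is the start symbol.
FOLLOW(A): in S->b A e e, A is followed by e e with FIRST {e}. Thus FOLLOW(A) = {e}.
FOLLOW(J): in A->J S b, J is followed by S b with FIRST {b}; in J->g J S, J is followed by S with FIRST {epsilon, b}; in J->g J S, the suffix after J is nullable (adds nothing new). Thus FOLLOW(J) = {b}.
FOLLOW(S): in A->J S b, S is followed by b with FIRST {b}; in A->S, the suffix after S is empty, so FOLLOW(S) ⊇ FOLLOW(A) = {e}; in J->g J S, the suffix after S is empty, so FOLLOW(S) ⊇ FOLLOW(J) = {b}. Thus FOLLOW(S) = {$, b, e}.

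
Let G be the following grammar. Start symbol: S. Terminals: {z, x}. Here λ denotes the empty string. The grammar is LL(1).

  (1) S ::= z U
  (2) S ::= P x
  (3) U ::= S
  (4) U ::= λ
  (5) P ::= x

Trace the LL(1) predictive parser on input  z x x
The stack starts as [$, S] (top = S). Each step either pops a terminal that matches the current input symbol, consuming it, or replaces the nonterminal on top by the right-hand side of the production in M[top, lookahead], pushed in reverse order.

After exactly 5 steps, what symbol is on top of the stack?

x

step 1: stack=$ S  input=z x x $  — expand S ::= z U
step 2: stack=$ U z  input=z x x $  — match z
step 3: stack=$ U  input=x x $  — expand U ::= S
step 4: stack=$ S  input=x x $  — expand S ::= P x
step 5: stack=$ x P  input=x x $  — expand P ::= x
Stack after step 5: $ x x (top = x).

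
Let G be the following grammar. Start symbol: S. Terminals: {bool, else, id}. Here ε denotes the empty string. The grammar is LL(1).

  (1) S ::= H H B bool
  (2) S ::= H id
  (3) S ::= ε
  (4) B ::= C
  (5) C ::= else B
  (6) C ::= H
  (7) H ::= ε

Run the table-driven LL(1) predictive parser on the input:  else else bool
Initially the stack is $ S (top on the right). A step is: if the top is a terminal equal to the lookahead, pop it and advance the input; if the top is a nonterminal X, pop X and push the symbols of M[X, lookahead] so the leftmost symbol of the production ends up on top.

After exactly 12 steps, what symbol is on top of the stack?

bool

step 1: stack=$ S  input=else else bool $  — expand S ::= H H B bool
step 2: stack=$ bool B H H  input=else else bool $  — expand H ::= ε
step 3: stack=$ bool B H  input=else else bool $  — expand H ::= ε
step 4: stack=$ bool B  input=else else bool $  — expand B ::= C
step 5: stack=$ bool C  input=else else bool $  — expand C ::= else B
step 6: stack=$ bool B else  input=else else bool $  — match else
step 7: stack=$ bool B  input=else bool $  — expand B ::= C
step 8: stack=$ bool C  input=else bool $  — expand C ::= else B
step 9: stack=$ bool B else  input=else bool $  — match else
step 10: stack=$ bool B  input=bool $  — expand B ::= C
step 11: stack=$ bool C  input=bool $  — expand C ::= H
step 12: stack=$ bool H  input=bool $  — expand H ::= ε
Stack after step 12: $ bool (top = bool).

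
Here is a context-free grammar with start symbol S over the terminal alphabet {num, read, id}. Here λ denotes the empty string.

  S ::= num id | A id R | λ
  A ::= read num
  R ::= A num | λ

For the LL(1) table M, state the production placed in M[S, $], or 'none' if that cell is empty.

S ::= λ

FIRST(A) = {read}
FIRST(S) = {λ, num, read}  (via A id R)
FIRST(R) = {λ, read}  (via A num)
FOLLOW(S) includes $ since S is the start symbol.
FOLLOW(S): S appears on no right-hand side. Thus FOLLOW(S) = {$}.
For S ::= num id: FIRST(num id) = {num}, so it goes in M[S, t] for t ∈ {num}.
For S ::= A id R: FIRST(A id R) = {read}, so it goes in M[S, t] for t ∈ {read}.
For S ::= λ: FIRST(λ) = {λ}, so it goes in M[S, t] for t ∈ {}; since λ ∈ FIRST, also for every t ∈ FOLLOW(S) = {$}.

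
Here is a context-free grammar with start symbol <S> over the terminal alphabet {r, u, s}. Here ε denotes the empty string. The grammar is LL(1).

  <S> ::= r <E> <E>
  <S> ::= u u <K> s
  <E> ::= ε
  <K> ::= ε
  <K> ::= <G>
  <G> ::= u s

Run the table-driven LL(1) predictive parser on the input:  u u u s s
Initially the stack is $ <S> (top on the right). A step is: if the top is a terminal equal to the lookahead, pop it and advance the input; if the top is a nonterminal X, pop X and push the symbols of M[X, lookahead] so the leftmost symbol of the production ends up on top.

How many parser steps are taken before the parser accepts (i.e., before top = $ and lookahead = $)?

step 1: stack=$ <S>  input=u u u s s $  — expand <S> ::= u u <K> s
step 2: stack=$ s <K> u u  input=u u u s s $  — match u
step 3: stack=$ s <K> u  input=u u s s $  — match u
step 4: stack=$ s <K>  input=u s s $  — expand <K> ::= <G>
step 5: stack=$ s <G>  input=u s s $  — expand <G> ::= u s
step 6: stack=$ s s u  input=u s s $  — match u
step 7: stack=$ s s  input=s s $  — match s
step 8: stack=$ s  input=s $  — match s
Accept reached after 8 steps.

8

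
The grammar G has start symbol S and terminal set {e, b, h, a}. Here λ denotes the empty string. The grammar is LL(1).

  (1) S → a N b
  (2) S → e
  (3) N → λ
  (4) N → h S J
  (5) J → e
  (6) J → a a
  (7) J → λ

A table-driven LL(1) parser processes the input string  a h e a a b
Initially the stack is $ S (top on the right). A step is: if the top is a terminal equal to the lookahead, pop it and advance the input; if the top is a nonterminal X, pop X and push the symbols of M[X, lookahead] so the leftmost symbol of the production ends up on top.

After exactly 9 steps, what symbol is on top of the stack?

     Stack      Input          Action
  1  $ S        a h e a a b $  expand S → a N b
  2  $ b N a    a h e a a b $  match a
  3  $ b N      h e a a b $    expand N → h S J
  4  $ b J S h  h e a a b $    match h
  5  $ b J S    e a a b $      expand S → e
  6  $ b J e    e a a b $      match e
  7  $ b J      a a b $        expand J → a a
  8  $ b a a    a a b $        match a
  9  $ b a      a b $          match a
Stack after step 9: $ b (top = b).

b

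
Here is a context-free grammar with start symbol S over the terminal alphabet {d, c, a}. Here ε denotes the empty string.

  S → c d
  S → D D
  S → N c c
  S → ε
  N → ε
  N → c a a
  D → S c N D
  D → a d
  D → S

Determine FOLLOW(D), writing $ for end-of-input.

FIRST(N) = {ε, c}
FIRST(S) = {ε, a, c}  (via D D, N c c)
FIRST(D) = {ε, a, c}  (via S c N D, S)
FOLLOW(S) includes $ since S is the start symbol.
FOLLOW(S): in D→S c N D, S is followed by c N D with FIRST {c}; in D→S, the suffix after S is empty, so FOLLOW(S) ⊇ FOLLOW(D) = {$, a, c}. Thus FOLLOW(S) = {$, a, c}.
FOLLOW(D): in S→D D (occurrence 1), D is followed by D with FIRST {ε, a, c}; in S→D D (occurrence 1), the suffix after D is nullable, so FOLLOW(D) ⊇ FOLLOW(S) = {$, a, c}; in S→D D (occurrence 2), the suffix after D is empty, so FOLLOW(D) ⊇ FOLLOW(S) = {$, a, c}; in D→S c N D, the suffix after D is empty (adds nothing new). Thus FOLLOW(D) = {$, a, c}.
FOLLOW(N): in S→N c c, N is followed by c c with FIRST {c}; in D→S c N D, N is followed by D with FIRST {ε, a, c}; in D→S c N D, the suffix after N is nullable, so FOLLOW(N) ⊇ FOLLOW(D) = {$, a, c}. Thus FOLLOW(N) = {$, a, c}.

{$, a, c}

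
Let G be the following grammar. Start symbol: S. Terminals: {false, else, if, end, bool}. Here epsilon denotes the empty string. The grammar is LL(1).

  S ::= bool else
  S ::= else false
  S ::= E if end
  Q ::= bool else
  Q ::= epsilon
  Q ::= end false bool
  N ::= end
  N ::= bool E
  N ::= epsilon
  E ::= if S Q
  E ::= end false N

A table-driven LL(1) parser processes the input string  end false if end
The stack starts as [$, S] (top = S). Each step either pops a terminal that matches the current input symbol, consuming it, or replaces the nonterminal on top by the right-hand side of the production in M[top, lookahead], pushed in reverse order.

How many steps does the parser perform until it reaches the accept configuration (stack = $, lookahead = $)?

     Stack                 Input               Action
  1  $ S                   end false if end $  expand S ::= E if end
  2  $ end if E            end false if end $  expand E ::= end false N
  3  $ end if N false end  end false if end $  match end
  4  $ end if N false      false if end $      match false
  5  $ end if N            if end $            expand N ::= epsilon
  6  $ end if              if end $            match if
  7  $ end                 end $               match end
Accept reached after 7 steps.

7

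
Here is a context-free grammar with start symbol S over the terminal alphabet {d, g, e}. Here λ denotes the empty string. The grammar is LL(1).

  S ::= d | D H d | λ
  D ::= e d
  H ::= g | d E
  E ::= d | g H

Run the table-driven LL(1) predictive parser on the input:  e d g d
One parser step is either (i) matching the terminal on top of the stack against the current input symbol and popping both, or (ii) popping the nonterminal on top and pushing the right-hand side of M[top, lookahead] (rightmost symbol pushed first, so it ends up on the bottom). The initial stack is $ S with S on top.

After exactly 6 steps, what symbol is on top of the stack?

d

step 1: stack=$ S  input=e d g d $  — expand S ::= D H d
step 2: stack=$ d H D  input=e d g d $  — expand D ::= e d
step 3: stack=$ d H d e  input=e d g d $  — match e
step 4: stack=$ d H d  input=d g d $  — match d
step 5: stack=$ d H  input=g d $  — expand H ::= g
step 6: stack=$ d g  input=g d $  — match g
Stack after step 6: $ d (top = d).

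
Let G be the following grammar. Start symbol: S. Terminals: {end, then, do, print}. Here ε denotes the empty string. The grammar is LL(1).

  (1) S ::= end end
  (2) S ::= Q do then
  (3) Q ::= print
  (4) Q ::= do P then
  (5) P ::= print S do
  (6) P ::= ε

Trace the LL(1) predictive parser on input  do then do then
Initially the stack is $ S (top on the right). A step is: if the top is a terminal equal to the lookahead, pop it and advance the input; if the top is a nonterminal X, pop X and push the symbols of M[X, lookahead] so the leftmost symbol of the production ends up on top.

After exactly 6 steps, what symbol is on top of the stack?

then

step 1: stack=$ S  input=do then do then $  — expand S ::= Q do then
step 2: stack=$ then do Q  input=do then do then $  — expand Q ::= do P then
step 3: stack=$ then do then P do  input=do then do then $  — match do
step 4: stack=$ then do then P  input=then do then $  — expand P ::= ε
step 5: stack=$ then do then  input=then do then $  — match then
step 6: stack=$ then do  input=do then $  — match do
Stack after step 6: $ then (top = then).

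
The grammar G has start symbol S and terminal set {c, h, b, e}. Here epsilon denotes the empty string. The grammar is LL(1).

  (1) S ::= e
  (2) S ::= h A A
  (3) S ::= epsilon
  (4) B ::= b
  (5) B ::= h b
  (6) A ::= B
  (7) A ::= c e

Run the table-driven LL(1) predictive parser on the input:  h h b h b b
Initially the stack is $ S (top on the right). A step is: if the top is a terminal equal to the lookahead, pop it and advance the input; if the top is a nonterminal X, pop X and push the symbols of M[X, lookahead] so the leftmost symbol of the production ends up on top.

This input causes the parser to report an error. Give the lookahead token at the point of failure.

step 1: stack=$ S  input=h h b h b b $  — expand S ::= h A A
step 2: stack=$ A A h  input=h h b h b b $  — match h
step 3: stack=$ A A  input=h b h b b $  — expand A ::= B
step 4: stack=$ A B  input=h b h b b $  — expand B ::= h b
step 5: stack=$ A b h  input=h b h b b $  — match h
step 6: stack=$ A b  input=b h b b $  — match b
step 7: stack=$ A  input=h b b $  — expand A ::= B
step 8: stack=$ B  input=h b b $  — expand B ::= h b
step 9: stack=$ b h  input=h b b $  — match h
step 10: stack=$ b  input=b b $  — match b
step 11: stack=$  input=b $  — error: stack empty but input remains

b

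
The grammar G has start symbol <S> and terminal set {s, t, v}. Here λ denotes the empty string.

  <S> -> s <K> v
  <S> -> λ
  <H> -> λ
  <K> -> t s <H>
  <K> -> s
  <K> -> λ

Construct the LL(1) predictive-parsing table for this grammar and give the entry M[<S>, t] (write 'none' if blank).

FIRST(<S>) = {λ, s}
FIRST(<H>) = {λ}
FIRST(<K>) = {λ, s, t}
FOLLOW(<S>) includes $ since <S> is the start symbol.
FOLLOW(<S>): <S> appears on no right-hand side. Thus FOLLOW(<S>) = {$}.
For <S> -> s <K> v: FIRST(s <K> v) = {s}, so it goes in M[<S>, t] for t ∈ {s}.
For <S> -> λ: FIRST(λ) = {λ}, so it goes in M[<S>, t] for t ∈ {}; since λ ∈ FIRST, also for every t ∈ FOLLOW(<S>) = {$}.
None of these place a production in M[<S>, t].

none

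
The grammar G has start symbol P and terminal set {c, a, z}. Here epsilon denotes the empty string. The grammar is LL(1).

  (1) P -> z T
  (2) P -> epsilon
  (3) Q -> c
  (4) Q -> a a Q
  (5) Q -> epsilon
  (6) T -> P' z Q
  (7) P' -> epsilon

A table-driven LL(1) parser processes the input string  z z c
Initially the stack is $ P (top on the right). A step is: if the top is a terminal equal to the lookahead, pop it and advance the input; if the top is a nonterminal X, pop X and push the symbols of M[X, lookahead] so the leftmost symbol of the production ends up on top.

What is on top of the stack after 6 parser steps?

     Stack     Input    Action
  1  $ P       z z c $  expand P -> z T
  2  $ T z     z z c $  match z
  3  $ T       z c $    expand T -> P' z Q
  4  $ Q z P'  z c $    expand P' -> epsilon
  5  $ Q z     z c $    match z
  6  $ Q       c $      expand Q -> c
Stack after step 6: $ c (top = c).

c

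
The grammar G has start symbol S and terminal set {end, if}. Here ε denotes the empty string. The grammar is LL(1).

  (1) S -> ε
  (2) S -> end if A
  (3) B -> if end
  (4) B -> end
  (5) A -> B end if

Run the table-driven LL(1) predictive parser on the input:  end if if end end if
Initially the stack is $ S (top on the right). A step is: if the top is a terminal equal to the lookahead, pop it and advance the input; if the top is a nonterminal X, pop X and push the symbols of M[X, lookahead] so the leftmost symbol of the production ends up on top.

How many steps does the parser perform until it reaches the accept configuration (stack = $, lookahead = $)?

9

step 1: stack=$ S  input=end if if end end if $  — expand S -> end if A
step 2: stack=$ A if end  input=end if if end end if $  — match end
step 3: stack=$ A if  input=if if end end if $  — match if
step 4: stack=$ A  input=if end end if $  — expand A -> B end if
step 5: stack=$ if end B  input=if end end if $  — expand B -> if end
step 6: stack=$ if end end if  input=if end end if $  — match if
step 7: stack=$ if end end  input=end end if $  — match end
step 8: stack=$ if end  input=end if $  — match end
step 9: stack=$ if  input=if $  — match if
Accept reached after 9 steps.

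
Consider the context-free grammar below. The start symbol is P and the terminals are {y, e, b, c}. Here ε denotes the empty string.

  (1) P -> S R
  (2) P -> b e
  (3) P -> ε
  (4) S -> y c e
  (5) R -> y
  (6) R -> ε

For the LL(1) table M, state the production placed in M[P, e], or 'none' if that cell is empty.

FIRST(S) = {y}
FIRST(R) = {ε, y}
FIRST(P) = {ε, b, y}  (via S R)
FOLLOW(P) includes $ since P is the start symbol.
FOLLOW(P): P appears on no right-hand side. Thus FOLLOW(P) = {$}.
For P -> S R: FIRST(S R) = {y}, so it goes in M[P, t] for t ∈ {y}.
For P -> b e: FIRST(b e) = {b}, so it goes in M[P, t] for t ∈ {b}.
For P -> ε: FIRST(ε) = {ε}, so it goes in M[P, t] for t ∈ {}; since ε ∈ FIRST, also for every t ∈ FOLLOW(P) = {$}.
None of these place a production in M[P, e].

none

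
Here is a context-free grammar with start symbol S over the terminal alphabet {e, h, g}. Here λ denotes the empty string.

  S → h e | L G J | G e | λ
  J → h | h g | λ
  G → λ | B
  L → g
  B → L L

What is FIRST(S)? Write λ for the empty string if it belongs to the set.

{λ, e, g, h}

FIRST(J) = {λ, h}
FIRST(L) = {g}
FIRST(B) = {g}  (via L L)
FIRST(G) = {λ, g}  (via B)
FIRST(S) = {λ, e, g, h}  (via L G J, G e)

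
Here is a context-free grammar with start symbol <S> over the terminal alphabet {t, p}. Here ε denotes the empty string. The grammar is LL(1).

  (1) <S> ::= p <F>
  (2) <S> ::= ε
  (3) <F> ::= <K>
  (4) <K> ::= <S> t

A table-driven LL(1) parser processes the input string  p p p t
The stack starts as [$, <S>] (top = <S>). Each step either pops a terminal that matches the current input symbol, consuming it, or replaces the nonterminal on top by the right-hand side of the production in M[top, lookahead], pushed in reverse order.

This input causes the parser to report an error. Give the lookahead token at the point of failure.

$

      Stack        Input      Action
   1  $ <S>        p p p t $  expand <S> ::= p <F>
   2  $ <F> p      p p p t $  match p
   3  $ <F>        p p t $    expand <F> ::= <K>
   4  $ <K>        p p t $    expand <K> ::= <S> t
   5  $ t <S>      p p t $    expand <S> ::= p <F>
   6  $ t <F> p    p p t $    match p
   7  $ t <F>      p t $      expand <F> ::= <K>
   8  $ t <K>      p t $      expand <K> ::= <S> t
   9  $ t t <S>    p t $      expand <S> ::= p <F>
  10  $ t t <F> p  p t $      match p
  11  $ t t <F>    t $        expand <F> ::= <K>
  12  $ t t <K>    t $        expand <K> ::= <S> t
  13  $ t t t <S>  t $        expand <S> ::= ε
  14  $ t t t      t $        match t
  15  $ t t        $          error: top is terminal t but lookahead is $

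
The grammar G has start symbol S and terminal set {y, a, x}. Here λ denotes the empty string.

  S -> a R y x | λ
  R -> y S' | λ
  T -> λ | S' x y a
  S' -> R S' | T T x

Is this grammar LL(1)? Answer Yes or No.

FIRST(S) = {λ, a}
FIRST(R) = {λ, y}
FIRST(T) = {λ, x, y}
FIRST(S') = {x, y}
FOLLOW(S) = {$}
FOLLOW(R) = {x, y}
FOLLOW(T) = {x, y}
FOLLOW(S') = {x, y}
Cell M[R, y] receives both R -> y S' and R -> λ — the grammar is not LL(1).

No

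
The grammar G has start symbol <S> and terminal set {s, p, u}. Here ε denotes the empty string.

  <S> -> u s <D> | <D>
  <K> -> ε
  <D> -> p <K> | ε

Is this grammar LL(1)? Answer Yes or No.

Yes

FIRST(<S>) = {ε, p, u}
FIRST(<K>) = {ε}
FIRST(<D>) = {ε, p}
FOLLOW(<S>) = {$}
FOLLOW(<K>) = {$}
FOLLOW(<D>) = {$}
Each cell of M receives at most one production.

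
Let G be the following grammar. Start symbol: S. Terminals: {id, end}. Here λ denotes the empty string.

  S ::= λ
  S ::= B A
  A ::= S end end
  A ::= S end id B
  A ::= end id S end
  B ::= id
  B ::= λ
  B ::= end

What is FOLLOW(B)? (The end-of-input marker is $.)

{$, end, id}

FIRST(B): from B::=id we get {id}; from B::=λ we get {λ}; from B::=end we get {end}. So FIRST(B) = {λ, end, id}.
FIRST(S): from S::=λ we get {λ}; from S::=B A we get {end, id}. So FIRST(S) = {λ, end, id}.
FIRST(A): from A::=S end end we get {end, id}; from A::=S end id B we get {end, id}; from A::=end id S end we get {end}. So FIRST(A) = {end, id}.
FOLLOW(S) includes $ since S is the start symbol.
FOLLOW(S): in A::=S end end, S is followed by end end with FIRST {end}; in A::=S end id B, S is followed by end id B with FIRST {end}; in A::=end id S end, S is followed by end with FIRST {end}. Thus FOLLOW(S) = {$, end}.
FOLLOW(A): in S::=B A, the suffix after A is empty, so FOLLOW(A) ⊇ FOLLOW(S) = {$, end}. Thus FOLLOW(A) = {$, end}.
FOLLOW(B): in S::=B A, B is followed by A with FIRST {end, id}; in A::=S end id B, the suffix after B is empty, so FOLLOW(B) ⊇ FOLLOW(A) = {$, end}. Thus FOLLOW(B) = {$, end, id}.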